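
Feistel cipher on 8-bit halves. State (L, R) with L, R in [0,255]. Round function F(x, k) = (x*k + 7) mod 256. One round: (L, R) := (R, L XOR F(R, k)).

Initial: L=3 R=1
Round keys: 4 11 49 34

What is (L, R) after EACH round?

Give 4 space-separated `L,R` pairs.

Round 1 (k=4): L=1 R=8
Round 2 (k=11): L=8 R=94
Round 3 (k=49): L=94 R=13
Round 4 (k=34): L=13 R=159

Answer: 1,8 8,94 94,13 13,159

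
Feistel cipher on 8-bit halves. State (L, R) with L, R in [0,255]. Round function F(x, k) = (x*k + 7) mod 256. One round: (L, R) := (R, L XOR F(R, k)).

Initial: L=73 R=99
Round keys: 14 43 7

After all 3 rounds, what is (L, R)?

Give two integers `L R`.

Round 1 (k=14): L=99 R=56
Round 2 (k=43): L=56 R=12
Round 3 (k=7): L=12 R=99

Answer: 12 99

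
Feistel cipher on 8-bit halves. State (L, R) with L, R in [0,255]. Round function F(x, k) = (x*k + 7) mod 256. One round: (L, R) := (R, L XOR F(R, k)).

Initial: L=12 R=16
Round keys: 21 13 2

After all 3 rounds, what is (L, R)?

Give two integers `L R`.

Round 1 (k=21): L=16 R=91
Round 2 (k=13): L=91 R=182
Round 3 (k=2): L=182 R=40

Answer: 182 40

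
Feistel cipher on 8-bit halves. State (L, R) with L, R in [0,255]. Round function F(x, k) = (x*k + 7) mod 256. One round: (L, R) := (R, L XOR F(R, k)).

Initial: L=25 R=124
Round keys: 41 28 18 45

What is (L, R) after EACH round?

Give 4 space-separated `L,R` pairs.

Round 1 (k=41): L=124 R=250
Round 2 (k=28): L=250 R=35
Round 3 (k=18): L=35 R=135
Round 4 (k=45): L=135 R=225

Answer: 124,250 250,35 35,135 135,225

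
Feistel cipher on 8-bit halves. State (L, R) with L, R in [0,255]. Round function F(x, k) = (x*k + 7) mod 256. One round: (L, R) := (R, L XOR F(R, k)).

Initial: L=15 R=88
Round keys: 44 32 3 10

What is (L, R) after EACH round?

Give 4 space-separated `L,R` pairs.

Answer: 88,40 40,95 95,12 12,32

Derivation:
Round 1 (k=44): L=88 R=40
Round 2 (k=32): L=40 R=95
Round 3 (k=3): L=95 R=12
Round 4 (k=10): L=12 R=32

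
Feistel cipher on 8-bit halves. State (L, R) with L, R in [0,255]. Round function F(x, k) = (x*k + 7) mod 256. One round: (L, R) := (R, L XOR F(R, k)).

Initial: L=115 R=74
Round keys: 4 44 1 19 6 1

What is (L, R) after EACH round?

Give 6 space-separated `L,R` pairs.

Answer: 74,92 92,157 157,248 248,242 242,75 75,160

Derivation:
Round 1 (k=4): L=74 R=92
Round 2 (k=44): L=92 R=157
Round 3 (k=1): L=157 R=248
Round 4 (k=19): L=248 R=242
Round 5 (k=6): L=242 R=75
Round 6 (k=1): L=75 R=160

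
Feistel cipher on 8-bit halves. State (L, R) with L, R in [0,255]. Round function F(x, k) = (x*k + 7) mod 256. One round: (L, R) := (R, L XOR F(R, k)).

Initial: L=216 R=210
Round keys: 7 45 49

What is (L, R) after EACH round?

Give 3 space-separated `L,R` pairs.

Round 1 (k=7): L=210 R=29
Round 2 (k=45): L=29 R=242
Round 3 (k=49): L=242 R=68

Answer: 210,29 29,242 242,68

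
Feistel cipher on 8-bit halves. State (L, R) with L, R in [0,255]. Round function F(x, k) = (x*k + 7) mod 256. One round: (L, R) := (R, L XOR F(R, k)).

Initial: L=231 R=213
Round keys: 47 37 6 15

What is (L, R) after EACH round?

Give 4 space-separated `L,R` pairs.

Round 1 (k=47): L=213 R=197
Round 2 (k=37): L=197 R=85
Round 3 (k=6): L=85 R=192
Round 4 (k=15): L=192 R=18

Answer: 213,197 197,85 85,192 192,18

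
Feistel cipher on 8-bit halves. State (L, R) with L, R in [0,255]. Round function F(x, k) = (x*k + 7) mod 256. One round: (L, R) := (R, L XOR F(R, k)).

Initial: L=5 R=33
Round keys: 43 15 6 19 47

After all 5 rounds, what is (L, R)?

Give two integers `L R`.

Round 1 (k=43): L=33 R=151
Round 2 (k=15): L=151 R=193
Round 3 (k=6): L=193 R=26
Round 4 (k=19): L=26 R=52
Round 5 (k=47): L=52 R=137

Answer: 52 137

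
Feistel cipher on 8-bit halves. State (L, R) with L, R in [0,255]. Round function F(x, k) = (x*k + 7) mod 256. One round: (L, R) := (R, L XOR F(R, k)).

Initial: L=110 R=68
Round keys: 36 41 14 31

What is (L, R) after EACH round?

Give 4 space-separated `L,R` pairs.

Round 1 (k=36): L=68 R=249
Round 2 (k=41): L=249 R=172
Round 3 (k=14): L=172 R=150
Round 4 (k=31): L=150 R=157

Answer: 68,249 249,172 172,150 150,157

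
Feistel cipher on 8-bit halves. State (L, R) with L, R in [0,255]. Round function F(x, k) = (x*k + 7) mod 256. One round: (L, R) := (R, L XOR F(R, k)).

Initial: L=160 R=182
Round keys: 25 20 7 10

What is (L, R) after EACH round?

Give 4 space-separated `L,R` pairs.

Answer: 182,109 109,61 61,223 223,128

Derivation:
Round 1 (k=25): L=182 R=109
Round 2 (k=20): L=109 R=61
Round 3 (k=7): L=61 R=223
Round 4 (k=10): L=223 R=128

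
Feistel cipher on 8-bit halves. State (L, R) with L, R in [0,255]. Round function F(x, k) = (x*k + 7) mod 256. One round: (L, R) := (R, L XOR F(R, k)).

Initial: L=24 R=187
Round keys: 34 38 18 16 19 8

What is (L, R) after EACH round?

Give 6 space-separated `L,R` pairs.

Answer: 187,197 197,254 254,38 38,153 153,68 68,190

Derivation:
Round 1 (k=34): L=187 R=197
Round 2 (k=38): L=197 R=254
Round 3 (k=18): L=254 R=38
Round 4 (k=16): L=38 R=153
Round 5 (k=19): L=153 R=68
Round 6 (k=8): L=68 R=190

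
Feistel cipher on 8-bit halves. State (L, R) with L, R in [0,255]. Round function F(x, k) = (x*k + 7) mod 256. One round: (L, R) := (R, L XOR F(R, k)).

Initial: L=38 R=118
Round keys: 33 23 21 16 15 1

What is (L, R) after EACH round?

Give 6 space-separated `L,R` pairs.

Answer: 118,27 27,2 2,42 42,165 165,152 152,58

Derivation:
Round 1 (k=33): L=118 R=27
Round 2 (k=23): L=27 R=2
Round 3 (k=21): L=2 R=42
Round 4 (k=16): L=42 R=165
Round 5 (k=15): L=165 R=152
Round 6 (k=1): L=152 R=58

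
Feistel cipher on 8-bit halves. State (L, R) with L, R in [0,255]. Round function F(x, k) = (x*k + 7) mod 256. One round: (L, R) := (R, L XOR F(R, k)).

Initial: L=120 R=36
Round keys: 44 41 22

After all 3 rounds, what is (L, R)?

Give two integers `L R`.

Answer: 138 172

Derivation:
Round 1 (k=44): L=36 R=79
Round 2 (k=41): L=79 R=138
Round 3 (k=22): L=138 R=172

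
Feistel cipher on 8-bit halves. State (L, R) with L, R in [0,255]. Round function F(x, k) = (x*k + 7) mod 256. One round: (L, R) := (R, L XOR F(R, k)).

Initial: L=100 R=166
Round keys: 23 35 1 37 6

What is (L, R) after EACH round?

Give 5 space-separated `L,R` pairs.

Round 1 (k=23): L=166 R=149
Round 2 (k=35): L=149 R=192
Round 3 (k=1): L=192 R=82
Round 4 (k=37): L=82 R=33
Round 5 (k=6): L=33 R=159

Answer: 166,149 149,192 192,82 82,33 33,159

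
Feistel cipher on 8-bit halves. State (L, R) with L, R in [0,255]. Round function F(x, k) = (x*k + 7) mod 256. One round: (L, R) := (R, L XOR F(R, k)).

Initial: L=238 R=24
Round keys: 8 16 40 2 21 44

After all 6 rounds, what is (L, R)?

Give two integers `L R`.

Answer: 69 159

Derivation:
Round 1 (k=8): L=24 R=41
Round 2 (k=16): L=41 R=143
Round 3 (k=40): L=143 R=118
Round 4 (k=2): L=118 R=124
Round 5 (k=21): L=124 R=69
Round 6 (k=44): L=69 R=159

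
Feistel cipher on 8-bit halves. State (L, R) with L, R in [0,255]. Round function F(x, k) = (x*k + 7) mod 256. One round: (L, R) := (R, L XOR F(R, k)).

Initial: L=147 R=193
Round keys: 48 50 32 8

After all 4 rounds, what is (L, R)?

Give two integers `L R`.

Answer: 99 209

Derivation:
Round 1 (k=48): L=193 R=164
Round 2 (k=50): L=164 R=206
Round 3 (k=32): L=206 R=99
Round 4 (k=8): L=99 R=209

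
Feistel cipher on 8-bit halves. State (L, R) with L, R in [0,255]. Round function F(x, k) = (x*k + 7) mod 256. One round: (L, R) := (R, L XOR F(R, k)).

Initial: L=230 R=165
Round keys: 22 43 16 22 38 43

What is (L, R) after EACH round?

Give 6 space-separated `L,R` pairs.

Answer: 165,211 211,221 221,4 4,130 130,87 87,38

Derivation:
Round 1 (k=22): L=165 R=211
Round 2 (k=43): L=211 R=221
Round 3 (k=16): L=221 R=4
Round 4 (k=22): L=4 R=130
Round 5 (k=38): L=130 R=87
Round 6 (k=43): L=87 R=38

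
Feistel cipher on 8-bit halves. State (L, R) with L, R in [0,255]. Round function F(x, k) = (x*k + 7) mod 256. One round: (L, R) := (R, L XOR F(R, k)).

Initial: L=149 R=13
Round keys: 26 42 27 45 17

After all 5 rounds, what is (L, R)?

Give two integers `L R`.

Answer: 134 44

Derivation:
Round 1 (k=26): L=13 R=204
Round 2 (k=42): L=204 R=114
Round 3 (k=27): L=114 R=193
Round 4 (k=45): L=193 R=134
Round 5 (k=17): L=134 R=44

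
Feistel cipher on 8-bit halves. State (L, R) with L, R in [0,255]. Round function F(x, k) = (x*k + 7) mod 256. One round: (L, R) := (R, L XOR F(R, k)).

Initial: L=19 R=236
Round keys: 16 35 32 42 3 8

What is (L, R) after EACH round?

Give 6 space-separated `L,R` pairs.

Round 1 (k=16): L=236 R=212
Round 2 (k=35): L=212 R=239
Round 3 (k=32): L=239 R=51
Round 4 (k=42): L=51 R=138
Round 5 (k=3): L=138 R=150
Round 6 (k=8): L=150 R=61

Answer: 236,212 212,239 239,51 51,138 138,150 150,61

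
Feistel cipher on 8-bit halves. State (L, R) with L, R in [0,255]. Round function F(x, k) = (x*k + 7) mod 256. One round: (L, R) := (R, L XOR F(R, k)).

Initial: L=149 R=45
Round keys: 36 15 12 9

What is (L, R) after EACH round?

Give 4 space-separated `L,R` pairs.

Round 1 (k=36): L=45 R=206
Round 2 (k=15): L=206 R=52
Round 3 (k=12): L=52 R=185
Round 4 (k=9): L=185 R=188

Answer: 45,206 206,52 52,185 185,188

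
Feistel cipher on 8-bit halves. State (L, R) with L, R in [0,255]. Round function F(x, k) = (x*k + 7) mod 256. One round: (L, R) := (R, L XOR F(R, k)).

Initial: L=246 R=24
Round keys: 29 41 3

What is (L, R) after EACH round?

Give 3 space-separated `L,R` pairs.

Answer: 24,73 73,160 160,174

Derivation:
Round 1 (k=29): L=24 R=73
Round 2 (k=41): L=73 R=160
Round 3 (k=3): L=160 R=174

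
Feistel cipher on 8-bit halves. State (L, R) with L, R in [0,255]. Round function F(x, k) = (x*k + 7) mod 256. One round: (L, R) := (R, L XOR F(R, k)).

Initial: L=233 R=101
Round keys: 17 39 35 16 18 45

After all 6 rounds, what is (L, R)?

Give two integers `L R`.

Round 1 (k=17): L=101 R=85
Round 2 (k=39): L=85 R=159
Round 3 (k=35): L=159 R=145
Round 4 (k=16): L=145 R=136
Round 5 (k=18): L=136 R=6
Round 6 (k=45): L=6 R=157

Answer: 6 157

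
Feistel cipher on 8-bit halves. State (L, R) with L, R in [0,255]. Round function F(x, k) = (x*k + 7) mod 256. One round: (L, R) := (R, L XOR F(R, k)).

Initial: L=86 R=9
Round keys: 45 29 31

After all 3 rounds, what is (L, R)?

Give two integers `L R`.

Answer: 224 237

Derivation:
Round 1 (k=45): L=9 R=202
Round 2 (k=29): L=202 R=224
Round 3 (k=31): L=224 R=237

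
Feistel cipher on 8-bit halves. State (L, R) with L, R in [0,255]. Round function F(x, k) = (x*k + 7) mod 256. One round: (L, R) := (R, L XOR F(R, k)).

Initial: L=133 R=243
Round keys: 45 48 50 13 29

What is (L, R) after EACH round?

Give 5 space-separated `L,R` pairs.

Answer: 243,59 59,228 228,180 180,207 207,206

Derivation:
Round 1 (k=45): L=243 R=59
Round 2 (k=48): L=59 R=228
Round 3 (k=50): L=228 R=180
Round 4 (k=13): L=180 R=207
Round 5 (k=29): L=207 R=206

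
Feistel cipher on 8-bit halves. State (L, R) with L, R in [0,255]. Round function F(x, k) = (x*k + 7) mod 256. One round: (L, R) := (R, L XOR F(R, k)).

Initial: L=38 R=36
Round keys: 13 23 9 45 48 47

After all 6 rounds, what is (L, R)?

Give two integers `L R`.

Answer: 215 1

Derivation:
Round 1 (k=13): L=36 R=253
Round 2 (k=23): L=253 R=230
Round 3 (k=9): L=230 R=224
Round 4 (k=45): L=224 R=129
Round 5 (k=48): L=129 R=215
Round 6 (k=47): L=215 R=1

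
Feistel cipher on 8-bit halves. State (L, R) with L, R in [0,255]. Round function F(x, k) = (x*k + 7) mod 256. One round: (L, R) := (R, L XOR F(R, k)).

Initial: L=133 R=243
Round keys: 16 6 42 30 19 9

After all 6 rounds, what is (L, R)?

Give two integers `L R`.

Answer: 251 39

Derivation:
Round 1 (k=16): L=243 R=178
Round 2 (k=6): L=178 R=192
Round 3 (k=42): L=192 R=53
Round 4 (k=30): L=53 R=253
Round 5 (k=19): L=253 R=251
Round 6 (k=9): L=251 R=39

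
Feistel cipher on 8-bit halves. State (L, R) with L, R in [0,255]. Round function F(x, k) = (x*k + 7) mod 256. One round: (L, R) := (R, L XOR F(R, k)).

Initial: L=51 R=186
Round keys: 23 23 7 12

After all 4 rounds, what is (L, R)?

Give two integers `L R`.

Answer: 162 236

Derivation:
Round 1 (k=23): L=186 R=142
Round 2 (k=23): L=142 R=115
Round 3 (k=7): L=115 R=162
Round 4 (k=12): L=162 R=236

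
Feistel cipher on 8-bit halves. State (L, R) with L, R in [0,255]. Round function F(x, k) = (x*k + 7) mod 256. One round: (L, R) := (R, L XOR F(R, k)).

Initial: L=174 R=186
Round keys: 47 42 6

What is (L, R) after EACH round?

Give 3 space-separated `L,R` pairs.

Answer: 186,131 131,63 63,2

Derivation:
Round 1 (k=47): L=186 R=131
Round 2 (k=42): L=131 R=63
Round 3 (k=6): L=63 R=2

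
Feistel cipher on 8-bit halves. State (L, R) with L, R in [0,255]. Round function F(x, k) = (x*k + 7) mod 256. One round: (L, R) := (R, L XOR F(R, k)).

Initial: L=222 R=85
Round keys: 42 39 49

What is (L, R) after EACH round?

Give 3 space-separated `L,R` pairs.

Answer: 85,39 39,173 173,3

Derivation:
Round 1 (k=42): L=85 R=39
Round 2 (k=39): L=39 R=173
Round 3 (k=49): L=173 R=3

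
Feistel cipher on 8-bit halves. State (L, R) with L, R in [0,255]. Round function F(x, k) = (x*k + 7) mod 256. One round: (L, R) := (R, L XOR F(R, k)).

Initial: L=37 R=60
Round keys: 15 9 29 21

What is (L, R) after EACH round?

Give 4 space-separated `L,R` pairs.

Answer: 60,174 174,25 25,114 114,120

Derivation:
Round 1 (k=15): L=60 R=174
Round 2 (k=9): L=174 R=25
Round 3 (k=29): L=25 R=114
Round 4 (k=21): L=114 R=120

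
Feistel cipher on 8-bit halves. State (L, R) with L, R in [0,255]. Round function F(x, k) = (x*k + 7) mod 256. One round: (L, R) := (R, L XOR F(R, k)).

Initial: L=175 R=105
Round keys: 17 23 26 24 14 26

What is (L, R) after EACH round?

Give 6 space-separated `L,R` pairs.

Round 1 (k=17): L=105 R=175
Round 2 (k=23): L=175 R=169
Round 3 (k=26): L=169 R=158
Round 4 (k=24): L=158 R=126
Round 5 (k=14): L=126 R=117
Round 6 (k=26): L=117 R=151

Answer: 105,175 175,169 169,158 158,126 126,117 117,151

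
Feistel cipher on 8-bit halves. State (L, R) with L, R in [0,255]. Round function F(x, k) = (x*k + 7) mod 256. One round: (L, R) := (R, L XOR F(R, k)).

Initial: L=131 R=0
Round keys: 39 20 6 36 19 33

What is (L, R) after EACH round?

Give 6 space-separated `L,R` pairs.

Answer: 0,132 132,87 87,149 149,172 172,94 94,137

Derivation:
Round 1 (k=39): L=0 R=132
Round 2 (k=20): L=132 R=87
Round 3 (k=6): L=87 R=149
Round 4 (k=36): L=149 R=172
Round 5 (k=19): L=172 R=94
Round 6 (k=33): L=94 R=137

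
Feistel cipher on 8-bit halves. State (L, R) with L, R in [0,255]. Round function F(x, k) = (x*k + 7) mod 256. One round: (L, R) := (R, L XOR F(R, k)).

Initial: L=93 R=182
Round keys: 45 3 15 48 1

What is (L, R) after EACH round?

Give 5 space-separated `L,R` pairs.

Answer: 182,88 88,185 185,134 134,158 158,35

Derivation:
Round 1 (k=45): L=182 R=88
Round 2 (k=3): L=88 R=185
Round 3 (k=15): L=185 R=134
Round 4 (k=48): L=134 R=158
Round 5 (k=1): L=158 R=35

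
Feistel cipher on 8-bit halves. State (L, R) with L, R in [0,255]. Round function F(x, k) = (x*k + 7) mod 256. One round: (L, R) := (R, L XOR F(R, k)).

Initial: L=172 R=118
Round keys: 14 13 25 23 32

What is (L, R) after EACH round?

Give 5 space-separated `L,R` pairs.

Answer: 118,215 215,132 132,60 60,239 239,219

Derivation:
Round 1 (k=14): L=118 R=215
Round 2 (k=13): L=215 R=132
Round 3 (k=25): L=132 R=60
Round 4 (k=23): L=60 R=239
Round 5 (k=32): L=239 R=219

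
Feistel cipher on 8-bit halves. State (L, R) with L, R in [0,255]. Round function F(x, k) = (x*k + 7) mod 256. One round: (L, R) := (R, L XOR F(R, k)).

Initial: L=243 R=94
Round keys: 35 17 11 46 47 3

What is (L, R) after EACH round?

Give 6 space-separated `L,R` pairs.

Round 1 (k=35): L=94 R=18
Round 2 (k=17): L=18 R=103
Round 3 (k=11): L=103 R=102
Round 4 (k=46): L=102 R=60
Round 5 (k=47): L=60 R=109
Round 6 (k=3): L=109 R=114

Answer: 94,18 18,103 103,102 102,60 60,109 109,114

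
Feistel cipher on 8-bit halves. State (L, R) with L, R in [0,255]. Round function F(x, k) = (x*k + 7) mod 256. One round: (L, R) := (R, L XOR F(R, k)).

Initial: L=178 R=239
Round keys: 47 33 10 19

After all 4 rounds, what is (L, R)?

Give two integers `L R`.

Answer: 73 60

Derivation:
Round 1 (k=47): L=239 R=90
Round 2 (k=33): L=90 R=78
Round 3 (k=10): L=78 R=73
Round 4 (k=19): L=73 R=60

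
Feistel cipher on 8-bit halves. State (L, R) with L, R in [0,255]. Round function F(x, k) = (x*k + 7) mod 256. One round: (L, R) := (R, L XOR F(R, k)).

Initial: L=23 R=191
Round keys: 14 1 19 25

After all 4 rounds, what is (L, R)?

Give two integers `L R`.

Answer: 107 176

Derivation:
Round 1 (k=14): L=191 R=110
Round 2 (k=1): L=110 R=202
Round 3 (k=19): L=202 R=107
Round 4 (k=25): L=107 R=176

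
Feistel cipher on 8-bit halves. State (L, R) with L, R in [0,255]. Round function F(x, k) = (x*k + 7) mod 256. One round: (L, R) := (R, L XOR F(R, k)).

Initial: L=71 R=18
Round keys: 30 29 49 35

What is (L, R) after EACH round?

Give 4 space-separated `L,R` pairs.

Answer: 18,100 100,73 73,100 100,250

Derivation:
Round 1 (k=30): L=18 R=100
Round 2 (k=29): L=100 R=73
Round 3 (k=49): L=73 R=100
Round 4 (k=35): L=100 R=250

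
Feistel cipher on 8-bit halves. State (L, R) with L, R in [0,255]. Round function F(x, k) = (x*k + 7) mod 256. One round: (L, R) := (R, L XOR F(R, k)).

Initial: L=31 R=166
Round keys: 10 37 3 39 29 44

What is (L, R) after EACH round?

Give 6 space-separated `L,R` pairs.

Answer: 166,156 156,53 53,58 58,232 232,117 117,203

Derivation:
Round 1 (k=10): L=166 R=156
Round 2 (k=37): L=156 R=53
Round 3 (k=3): L=53 R=58
Round 4 (k=39): L=58 R=232
Round 5 (k=29): L=232 R=117
Round 6 (k=44): L=117 R=203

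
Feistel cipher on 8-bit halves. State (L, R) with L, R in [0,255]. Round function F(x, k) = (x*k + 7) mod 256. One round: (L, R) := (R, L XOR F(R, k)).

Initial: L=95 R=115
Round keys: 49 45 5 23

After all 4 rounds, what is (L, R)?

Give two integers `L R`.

Round 1 (k=49): L=115 R=85
Round 2 (k=45): L=85 R=139
Round 3 (k=5): L=139 R=235
Round 4 (k=23): L=235 R=175

Answer: 235 175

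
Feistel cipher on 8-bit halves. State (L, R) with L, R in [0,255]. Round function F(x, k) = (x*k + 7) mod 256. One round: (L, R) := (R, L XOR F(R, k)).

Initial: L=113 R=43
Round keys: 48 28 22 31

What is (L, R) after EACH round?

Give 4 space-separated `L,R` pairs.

Round 1 (k=48): L=43 R=102
Round 2 (k=28): L=102 R=4
Round 3 (k=22): L=4 R=57
Round 4 (k=31): L=57 R=234

Answer: 43,102 102,4 4,57 57,234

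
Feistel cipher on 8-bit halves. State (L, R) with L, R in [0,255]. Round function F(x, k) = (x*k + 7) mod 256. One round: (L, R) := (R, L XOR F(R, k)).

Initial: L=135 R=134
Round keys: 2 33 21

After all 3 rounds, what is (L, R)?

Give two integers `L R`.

Round 1 (k=2): L=134 R=148
Round 2 (k=33): L=148 R=157
Round 3 (k=21): L=157 R=124

Answer: 157 124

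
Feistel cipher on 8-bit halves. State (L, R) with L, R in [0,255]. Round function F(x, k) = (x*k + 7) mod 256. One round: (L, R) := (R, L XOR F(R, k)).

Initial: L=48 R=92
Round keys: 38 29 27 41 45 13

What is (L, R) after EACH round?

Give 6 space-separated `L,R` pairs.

Round 1 (k=38): L=92 R=159
Round 2 (k=29): L=159 R=86
Round 3 (k=27): L=86 R=134
Round 4 (k=41): L=134 R=43
Round 5 (k=45): L=43 R=16
Round 6 (k=13): L=16 R=252

Answer: 92,159 159,86 86,134 134,43 43,16 16,252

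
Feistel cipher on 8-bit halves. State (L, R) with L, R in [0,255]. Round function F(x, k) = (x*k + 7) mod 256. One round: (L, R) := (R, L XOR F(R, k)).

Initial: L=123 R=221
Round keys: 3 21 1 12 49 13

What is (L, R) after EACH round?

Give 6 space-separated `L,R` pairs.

Answer: 221,229 229,13 13,241 241,94 94,244 244,53

Derivation:
Round 1 (k=3): L=221 R=229
Round 2 (k=21): L=229 R=13
Round 3 (k=1): L=13 R=241
Round 4 (k=12): L=241 R=94
Round 5 (k=49): L=94 R=244
Round 6 (k=13): L=244 R=53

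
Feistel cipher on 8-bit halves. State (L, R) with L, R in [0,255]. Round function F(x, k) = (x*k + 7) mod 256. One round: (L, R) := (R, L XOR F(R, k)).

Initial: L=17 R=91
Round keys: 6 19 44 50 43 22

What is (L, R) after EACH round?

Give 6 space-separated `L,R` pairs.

Answer: 91,56 56,116 116,207 207,1 1,253 253,196

Derivation:
Round 1 (k=6): L=91 R=56
Round 2 (k=19): L=56 R=116
Round 3 (k=44): L=116 R=207
Round 4 (k=50): L=207 R=1
Round 5 (k=43): L=1 R=253
Round 6 (k=22): L=253 R=196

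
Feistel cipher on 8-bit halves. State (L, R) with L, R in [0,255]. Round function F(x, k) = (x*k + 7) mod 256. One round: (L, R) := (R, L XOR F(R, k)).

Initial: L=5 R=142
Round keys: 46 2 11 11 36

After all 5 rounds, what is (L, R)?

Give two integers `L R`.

Round 1 (k=46): L=142 R=142
Round 2 (k=2): L=142 R=173
Round 3 (k=11): L=173 R=248
Round 4 (k=11): L=248 R=2
Round 5 (k=36): L=2 R=183

Answer: 2 183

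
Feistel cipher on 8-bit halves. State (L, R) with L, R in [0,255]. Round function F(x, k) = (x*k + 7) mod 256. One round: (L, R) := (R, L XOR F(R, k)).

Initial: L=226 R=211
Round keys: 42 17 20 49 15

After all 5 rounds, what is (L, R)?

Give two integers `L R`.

Answer: 126 165

Derivation:
Round 1 (k=42): L=211 R=71
Round 2 (k=17): L=71 R=109
Round 3 (k=20): L=109 R=204
Round 4 (k=49): L=204 R=126
Round 5 (k=15): L=126 R=165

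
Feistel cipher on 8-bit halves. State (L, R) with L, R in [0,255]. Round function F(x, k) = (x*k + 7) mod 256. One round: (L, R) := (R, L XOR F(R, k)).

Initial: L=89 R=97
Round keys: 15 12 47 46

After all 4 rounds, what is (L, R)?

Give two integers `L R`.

Round 1 (k=15): L=97 R=239
Round 2 (k=12): L=239 R=90
Round 3 (k=47): L=90 R=98
Round 4 (k=46): L=98 R=249

Answer: 98 249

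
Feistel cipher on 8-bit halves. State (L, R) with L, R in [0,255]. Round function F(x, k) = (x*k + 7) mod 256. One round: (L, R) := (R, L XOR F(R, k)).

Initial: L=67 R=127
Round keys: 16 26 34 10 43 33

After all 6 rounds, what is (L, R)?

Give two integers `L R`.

Answer: 125 81

Derivation:
Round 1 (k=16): L=127 R=180
Round 2 (k=26): L=180 R=48
Round 3 (k=34): L=48 R=211
Round 4 (k=10): L=211 R=117
Round 5 (k=43): L=117 R=125
Round 6 (k=33): L=125 R=81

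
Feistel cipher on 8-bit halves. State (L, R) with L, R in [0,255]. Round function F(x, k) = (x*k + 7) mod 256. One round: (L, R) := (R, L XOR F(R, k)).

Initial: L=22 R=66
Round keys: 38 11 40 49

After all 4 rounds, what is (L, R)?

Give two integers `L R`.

Answer: 162 53

Derivation:
Round 1 (k=38): L=66 R=197
Round 2 (k=11): L=197 R=60
Round 3 (k=40): L=60 R=162
Round 4 (k=49): L=162 R=53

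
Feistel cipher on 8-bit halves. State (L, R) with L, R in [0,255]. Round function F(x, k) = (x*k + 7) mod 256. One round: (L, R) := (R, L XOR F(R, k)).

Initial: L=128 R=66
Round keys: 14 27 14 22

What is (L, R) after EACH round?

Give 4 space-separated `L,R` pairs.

Round 1 (k=14): L=66 R=35
Round 2 (k=27): L=35 R=250
Round 3 (k=14): L=250 R=144
Round 4 (k=22): L=144 R=157

Answer: 66,35 35,250 250,144 144,157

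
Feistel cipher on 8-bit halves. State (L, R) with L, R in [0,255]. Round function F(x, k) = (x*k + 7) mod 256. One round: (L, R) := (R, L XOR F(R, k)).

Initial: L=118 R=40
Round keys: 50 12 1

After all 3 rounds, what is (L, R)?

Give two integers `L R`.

Round 1 (k=50): L=40 R=161
Round 2 (k=12): L=161 R=187
Round 3 (k=1): L=187 R=99

Answer: 187 99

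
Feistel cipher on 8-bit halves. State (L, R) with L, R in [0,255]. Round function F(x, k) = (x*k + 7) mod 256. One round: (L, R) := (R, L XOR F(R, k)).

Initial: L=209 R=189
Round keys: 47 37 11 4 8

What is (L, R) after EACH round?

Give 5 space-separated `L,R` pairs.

Round 1 (k=47): L=189 R=107
Round 2 (k=37): L=107 R=195
Round 3 (k=11): L=195 R=3
Round 4 (k=4): L=3 R=208
Round 5 (k=8): L=208 R=132

Answer: 189,107 107,195 195,3 3,208 208,132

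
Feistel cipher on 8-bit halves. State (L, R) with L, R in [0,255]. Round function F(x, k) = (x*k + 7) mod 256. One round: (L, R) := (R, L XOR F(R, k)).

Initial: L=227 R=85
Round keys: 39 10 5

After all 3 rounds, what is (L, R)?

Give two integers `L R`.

Answer: 84 178

Derivation:
Round 1 (k=39): L=85 R=25
Round 2 (k=10): L=25 R=84
Round 3 (k=5): L=84 R=178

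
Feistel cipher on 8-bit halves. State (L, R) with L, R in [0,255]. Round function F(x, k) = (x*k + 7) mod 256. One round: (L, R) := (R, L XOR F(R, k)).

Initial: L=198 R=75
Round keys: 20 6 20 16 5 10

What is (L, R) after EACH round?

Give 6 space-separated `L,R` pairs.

Round 1 (k=20): L=75 R=37
Round 2 (k=6): L=37 R=174
Round 3 (k=20): L=174 R=186
Round 4 (k=16): L=186 R=9
Round 5 (k=5): L=9 R=142
Round 6 (k=10): L=142 R=154

Answer: 75,37 37,174 174,186 186,9 9,142 142,154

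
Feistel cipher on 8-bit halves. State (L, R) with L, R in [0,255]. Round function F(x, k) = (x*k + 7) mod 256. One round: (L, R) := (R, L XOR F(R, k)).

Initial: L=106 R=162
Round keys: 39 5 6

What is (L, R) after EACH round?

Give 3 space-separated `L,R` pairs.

Answer: 162,223 223,192 192,88

Derivation:
Round 1 (k=39): L=162 R=223
Round 2 (k=5): L=223 R=192
Round 3 (k=6): L=192 R=88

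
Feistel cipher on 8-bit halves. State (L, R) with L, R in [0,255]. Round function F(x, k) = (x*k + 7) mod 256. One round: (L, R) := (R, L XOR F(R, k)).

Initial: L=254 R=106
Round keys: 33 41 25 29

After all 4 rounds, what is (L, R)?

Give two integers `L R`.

Round 1 (k=33): L=106 R=79
Round 2 (k=41): L=79 R=196
Round 3 (k=25): L=196 R=100
Round 4 (k=29): L=100 R=159

Answer: 100 159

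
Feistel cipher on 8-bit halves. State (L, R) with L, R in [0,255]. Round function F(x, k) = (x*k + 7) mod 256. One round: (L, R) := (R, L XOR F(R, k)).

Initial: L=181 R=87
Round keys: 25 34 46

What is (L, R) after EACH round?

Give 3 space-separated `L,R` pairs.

Round 1 (k=25): L=87 R=51
Round 2 (k=34): L=51 R=154
Round 3 (k=46): L=154 R=128

Answer: 87,51 51,154 154,128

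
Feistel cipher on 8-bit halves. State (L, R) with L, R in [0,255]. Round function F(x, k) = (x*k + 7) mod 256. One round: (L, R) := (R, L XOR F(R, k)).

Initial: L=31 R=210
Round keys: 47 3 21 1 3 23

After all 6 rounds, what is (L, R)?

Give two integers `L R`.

Answer: 215 104

Derivation:
Round 1 (k=47): L=210 R=138
Round 2 (k=3): L=138 R=119
Round 3 (k=21): L=119 R=64
Round 4 (k=1): L=64 R=48
Round 5 (k=3): L=48 R=215
Round 6 (k=23): L=215 R=104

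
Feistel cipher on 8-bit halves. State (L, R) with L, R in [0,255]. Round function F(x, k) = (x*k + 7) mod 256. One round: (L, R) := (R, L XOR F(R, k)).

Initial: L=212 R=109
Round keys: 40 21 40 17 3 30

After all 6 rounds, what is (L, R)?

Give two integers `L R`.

Round 1 (k=40): L=109 R=219
Round 2 (k=21): L=219 R=147
Round 3 (k=40): L=147 R=36
Round 4 (k=17): L=36 R=248
Round 5 (k=3): L=248 R=203
Round 6 (k=30): L=203 R=41

Answer: 203 41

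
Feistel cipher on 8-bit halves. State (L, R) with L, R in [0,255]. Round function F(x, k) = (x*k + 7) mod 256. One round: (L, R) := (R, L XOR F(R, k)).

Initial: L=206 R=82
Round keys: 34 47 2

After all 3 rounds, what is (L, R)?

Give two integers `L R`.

Answer: 128 34

Derivation:
Round 1 (k=34): L=82 R=37
Round 2 (k=47): L=37 R=128
Round 3 (k=2): L=128 R=34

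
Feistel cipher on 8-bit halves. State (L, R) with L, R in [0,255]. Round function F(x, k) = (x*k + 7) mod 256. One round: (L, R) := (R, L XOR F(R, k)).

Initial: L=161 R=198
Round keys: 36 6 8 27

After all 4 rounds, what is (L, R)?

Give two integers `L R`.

Answer: 145 111

Derivation:
Round 1 (k=36): L=198 R=126
Round 2 (k=6): L=126 R=61
Round 3 (k=8): L=61 R=145
Round 4 (k=27): L=145 R=111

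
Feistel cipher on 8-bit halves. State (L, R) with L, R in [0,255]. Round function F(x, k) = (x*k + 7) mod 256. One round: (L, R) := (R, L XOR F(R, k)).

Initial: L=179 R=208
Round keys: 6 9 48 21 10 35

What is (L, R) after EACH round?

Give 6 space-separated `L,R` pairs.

Answer: 208,84 84,43 43,67 67,173 173,138 138,72

Derivation:
Round 1 (k=6): L=208 R=84
Round 2 (k=9): L=84 R=43
Round 3 (k=48): L=43 R=67
Round 4 (k=21): L=67 R=173
Round 5 (k=10): L=173 R=138
Round 6 (k=35): L=138 R=72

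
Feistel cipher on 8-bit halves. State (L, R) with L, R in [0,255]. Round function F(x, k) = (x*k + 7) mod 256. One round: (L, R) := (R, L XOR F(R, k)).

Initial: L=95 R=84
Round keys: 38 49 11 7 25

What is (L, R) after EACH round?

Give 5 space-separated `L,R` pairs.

Answer: 84,32 32,115 115,216 216,156 156,155

Derivation:
Round 1 (k=38): L=84 R=32
Round 2 (k=49): L=32 R=115
Round 3 (k=11): L=115 R=216
Round 4 (k=7): L=216 R=156
Round 5 (k=25): L=156 R=155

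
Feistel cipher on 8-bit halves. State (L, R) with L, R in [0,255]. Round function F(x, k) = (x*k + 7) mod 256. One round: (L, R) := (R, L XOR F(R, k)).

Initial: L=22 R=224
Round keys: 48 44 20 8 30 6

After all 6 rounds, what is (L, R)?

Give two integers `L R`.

Answer: 237 17

Derivation:
Round 1 (k=48): L=224 R=17
Round 2 (k=44): L=17 R=19
Round 3 (k=20): L=19 R=146
Round 4 (k=8): L=146 R=132
Round 5 (k=30): L=132 R=237
Round 6 (k=6): L=237 R=17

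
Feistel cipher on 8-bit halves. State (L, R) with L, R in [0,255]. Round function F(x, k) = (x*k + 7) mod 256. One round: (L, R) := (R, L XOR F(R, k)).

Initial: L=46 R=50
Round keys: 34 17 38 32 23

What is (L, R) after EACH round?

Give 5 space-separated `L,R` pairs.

Answer: 50,133 133,238 238,222 222,41 41,104

Derivation:
Round 1 (k=34): L=50 R=133
Round 2 (k=17): L=133 R=238
Round 3 (k=38): L=238 R=222
Round 4 (k=32): L=222 R=41
Round 5 (k=23): L=41 R=104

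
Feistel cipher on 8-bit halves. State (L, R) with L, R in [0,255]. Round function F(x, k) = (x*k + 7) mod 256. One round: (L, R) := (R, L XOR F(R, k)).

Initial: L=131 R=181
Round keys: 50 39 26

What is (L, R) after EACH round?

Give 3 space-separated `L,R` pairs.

Answer: 181,226 226,192 192,101

Derivation:
Round 1 (k=50): L=181 R=226
Round 2 (k=39): L=226 R=192
Round 3 (k=26): L=192 R=101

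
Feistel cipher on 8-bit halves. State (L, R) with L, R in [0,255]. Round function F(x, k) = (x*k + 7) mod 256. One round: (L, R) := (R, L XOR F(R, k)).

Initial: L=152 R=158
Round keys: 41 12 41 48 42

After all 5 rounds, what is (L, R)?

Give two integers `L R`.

Answer: 10 170

Derivation:
Round 1 (k=41): L=158 R=205
Round 2 (k=12): L=205 R=61
Round 3 (k=41): L=61 R=1
Round 4 (k=48): L=1 R=10
Round 5 (k=42): L=10 R=170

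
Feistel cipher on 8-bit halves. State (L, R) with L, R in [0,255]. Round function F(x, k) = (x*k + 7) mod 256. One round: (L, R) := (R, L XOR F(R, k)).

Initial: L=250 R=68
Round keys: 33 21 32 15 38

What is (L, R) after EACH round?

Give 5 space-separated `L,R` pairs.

Round 1 (k=33): L=68 R=49
Round 2 (k=21): L=49 R=72
Round 3 (k=32): L=72 R=54
Round 4 (k=15): L=54 R=121
Round 5 (k=38): L=121 R=203

Answer: 68,49 49,72 72,54 54,121 121,203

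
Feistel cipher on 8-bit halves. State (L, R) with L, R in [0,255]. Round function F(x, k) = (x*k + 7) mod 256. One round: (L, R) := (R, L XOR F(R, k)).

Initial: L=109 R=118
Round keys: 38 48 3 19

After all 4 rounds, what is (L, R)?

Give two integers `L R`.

Round 1 (k=38): L=118 R=230
Round 2 (k=48): L=230 R=81
Round 3 (k=3): L=81 R=28
Round 4 (k=19): L=28 R=74

Answer: 28 74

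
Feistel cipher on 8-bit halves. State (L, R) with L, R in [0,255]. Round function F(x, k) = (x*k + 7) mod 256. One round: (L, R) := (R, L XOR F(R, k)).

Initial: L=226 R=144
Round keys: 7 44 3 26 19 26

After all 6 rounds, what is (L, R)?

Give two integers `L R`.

Round 1 (k=7): L=144 R=21
Round 2 (k=44): L=21 R=51
Round 3 (k=3): L=51 R=181
Round 4 (k=26): L=181 R=90
Round 5 (k=19): L=90 R=0
Round 6 (k=26): L=0 R=93

Answer: 0 93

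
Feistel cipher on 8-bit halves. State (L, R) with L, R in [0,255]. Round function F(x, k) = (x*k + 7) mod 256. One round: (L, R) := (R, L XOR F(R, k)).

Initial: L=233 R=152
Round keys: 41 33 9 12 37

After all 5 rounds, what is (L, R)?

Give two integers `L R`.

Answer: 122 11

Derivation:
Round 1 (k=41): L=152 R=182
Round 2 (k=33): L=182 R=229
Round 3 (k=9): L=229 R=162
Round 4 (k=12): L=162 R=122
Round 5 (k=37): L=122 R=11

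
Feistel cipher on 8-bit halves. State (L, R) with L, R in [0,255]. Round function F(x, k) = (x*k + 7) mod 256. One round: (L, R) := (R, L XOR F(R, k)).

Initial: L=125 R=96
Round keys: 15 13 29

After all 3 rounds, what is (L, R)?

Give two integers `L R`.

Round 1 (k=15): L=96 R=218
Round 2 (k=13): L=218 R=121
Round 3 (k=29): L=121 R=102

Answer: 121 102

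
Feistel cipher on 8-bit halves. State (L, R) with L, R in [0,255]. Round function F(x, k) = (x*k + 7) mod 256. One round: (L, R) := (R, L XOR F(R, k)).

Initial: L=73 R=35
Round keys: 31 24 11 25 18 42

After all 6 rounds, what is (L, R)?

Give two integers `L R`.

Answer: 143 44

Derivation:
Round 1 (k=31): L=35 R=13
Round 2 (k=24): L=13 R=28
Round 3 (k=11): L=28 R=54
Round 4 (k=25): L=54 R=81
Round 5 (k=18): L=81 R=143
Round 6 (k=42): L=143 R=44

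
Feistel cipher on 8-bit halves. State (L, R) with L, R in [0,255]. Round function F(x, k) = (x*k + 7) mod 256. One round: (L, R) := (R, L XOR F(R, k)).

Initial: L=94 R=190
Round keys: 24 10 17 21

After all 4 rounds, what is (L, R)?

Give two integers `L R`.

Round 1 (k=24): L=190 R=137
Round 2 (k=10): L=137 R=223
Round 3 (k=17): L=223 R=95
Round 4 (k=21): L=95 R=13

Answer: 95 13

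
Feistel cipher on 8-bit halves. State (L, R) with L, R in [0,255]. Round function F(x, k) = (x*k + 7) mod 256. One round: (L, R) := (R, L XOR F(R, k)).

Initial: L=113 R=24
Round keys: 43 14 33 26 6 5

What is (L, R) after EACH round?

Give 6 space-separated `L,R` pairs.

Answer: 24,126 126,243 243,36 36,92 92,11 11,98

Derivation:
Round 1 (k=43): L=24 R=126
Round 2 (k=14): L=126 R=243
Round 3 (k=33): L=243 R=36
Round 4 (k=26): L=36 R=92
Round 5 (k=6): L=92 R=11
Round 6 (k=5): L=11 R=98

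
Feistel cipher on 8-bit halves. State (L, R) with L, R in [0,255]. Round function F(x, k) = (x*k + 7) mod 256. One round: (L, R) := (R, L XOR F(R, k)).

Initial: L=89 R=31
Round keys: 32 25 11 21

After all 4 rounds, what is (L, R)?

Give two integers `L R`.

Round 1 (k=32): L=31 R=190
Round 2 (k=25): L=190 R=138
Round 3 (k=11): L=138 R=75
Round 4 (k=21): L=75 R=164

Answer: 75 164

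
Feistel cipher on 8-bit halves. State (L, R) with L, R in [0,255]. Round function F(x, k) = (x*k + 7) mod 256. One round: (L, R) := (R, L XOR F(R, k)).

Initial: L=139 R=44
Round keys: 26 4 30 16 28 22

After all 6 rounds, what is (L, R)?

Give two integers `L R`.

Answer: 82 191

Derivation:
Round 1 (k=26): L=44 R=244
Round 2 (k=4): L=244 R=251
Round 3 (k=30): L=251 R=133
Round 4 (k=16): L=133 R=172
Round 5 (k=28): L=172 R=82
Round 6 (k=22): L=82 R=191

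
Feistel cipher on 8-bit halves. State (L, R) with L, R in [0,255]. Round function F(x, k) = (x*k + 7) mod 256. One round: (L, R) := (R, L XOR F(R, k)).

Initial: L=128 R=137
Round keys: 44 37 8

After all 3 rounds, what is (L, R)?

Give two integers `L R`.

Answer: 79 108

Derivation:
Round 1 (k=44): L=137 R=19
Round 2 (k=37): L=19 R=79
Round 3 (k=8): L=79 R=108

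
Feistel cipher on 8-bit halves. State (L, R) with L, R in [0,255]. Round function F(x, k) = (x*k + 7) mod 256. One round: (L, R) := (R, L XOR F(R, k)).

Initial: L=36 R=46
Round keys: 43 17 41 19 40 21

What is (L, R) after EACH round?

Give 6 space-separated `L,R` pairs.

Answer: 46,229 229,18 18,12 12,249 249,227 227,95

Derivation:
Round 1 (k=43): L=46 R=229
Round 2 (k=17): L=229 R=18
Round 3 (k=41): L=18 R=12
Round 4 (k=19): L=12 R=249
Round 5 (k=40): L=249 R=227
Round 6 (k=21): L=227 R=95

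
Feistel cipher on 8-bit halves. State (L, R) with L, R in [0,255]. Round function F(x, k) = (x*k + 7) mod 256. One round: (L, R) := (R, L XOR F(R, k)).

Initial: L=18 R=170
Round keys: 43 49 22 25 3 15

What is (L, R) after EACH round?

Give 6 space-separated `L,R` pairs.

Round 1 (k=43): L=170 R=135
Round 2 (k=49): L=135 R=116
Round 3 (k=22): L=116 R=120
Round 4 (k=25): L=120 R=203
Round 5 (k=3): L=203 R=16
Round 6 (k=15): L=16 R=60

Answer: 170,135 135,116 116,120 120,203 203,16 16,60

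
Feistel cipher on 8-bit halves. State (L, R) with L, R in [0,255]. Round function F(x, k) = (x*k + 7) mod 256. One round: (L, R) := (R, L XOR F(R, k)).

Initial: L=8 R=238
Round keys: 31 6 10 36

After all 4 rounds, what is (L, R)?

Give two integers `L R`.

Round 1 (k=31): L=238 R=209
Round 2 (k=6): L=209 R=3
Round 3 (k=10): L=3 R=244
Round 4 (k=36): L=244 R=84

Answer: 244 84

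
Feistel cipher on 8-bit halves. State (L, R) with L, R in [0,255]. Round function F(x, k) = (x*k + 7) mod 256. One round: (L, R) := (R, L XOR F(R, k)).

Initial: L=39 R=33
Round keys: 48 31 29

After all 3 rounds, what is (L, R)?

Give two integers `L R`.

Answer: 214 85

Derivation:
Round 1 (k=48): L=33 R=16
Round 2 (k=31): L=16 R=214
Round 3 (k=29): L=214 R=85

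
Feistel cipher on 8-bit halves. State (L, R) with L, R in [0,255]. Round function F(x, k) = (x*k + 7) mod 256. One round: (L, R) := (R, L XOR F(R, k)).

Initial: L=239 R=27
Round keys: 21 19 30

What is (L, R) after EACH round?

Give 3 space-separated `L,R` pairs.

Round 1 (k=21): L=27 R=209
Round 2 (k=19): L=209 R=145
Round 3 (k=30): L=145 R=212

Answer: 27,209 209,145 145,212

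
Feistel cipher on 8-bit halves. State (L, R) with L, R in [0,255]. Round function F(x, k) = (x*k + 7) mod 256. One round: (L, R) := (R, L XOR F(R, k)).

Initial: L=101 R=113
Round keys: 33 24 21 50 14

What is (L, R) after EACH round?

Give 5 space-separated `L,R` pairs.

Round 1 (k=33): L=113 R=253
Round 2 (k=24): L=253 R=206
Round 3 (k=21): L=206 R=16
Round 4 (k=50): L=16 R=233
Round 5 (k=14): L=233 R=213

Answer: 113,253 253,206 206,16 16,233 233,213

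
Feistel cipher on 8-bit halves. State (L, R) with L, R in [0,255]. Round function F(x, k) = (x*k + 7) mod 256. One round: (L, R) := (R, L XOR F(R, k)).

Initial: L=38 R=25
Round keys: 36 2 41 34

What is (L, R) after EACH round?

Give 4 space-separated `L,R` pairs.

Round 1 (k=36): L=25 R=173
Round 2 (k=2): L=173 R=120
Round 3 (k=41): L=120 R=146
Round 4 (k=34): L=146 R=19

Answer: 25,173 173,120 120,146 146,19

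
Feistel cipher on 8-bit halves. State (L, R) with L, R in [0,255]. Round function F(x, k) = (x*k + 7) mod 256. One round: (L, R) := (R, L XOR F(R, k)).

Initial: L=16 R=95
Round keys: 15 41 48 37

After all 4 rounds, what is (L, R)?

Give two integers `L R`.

Round 1 (k=15): L=95 R=136
Round 2 (k=41): L=136 R=144
Round 3 (k=48): L=144 R=143
Round 4 (k=37): L=143 R=34

Answer: 143 34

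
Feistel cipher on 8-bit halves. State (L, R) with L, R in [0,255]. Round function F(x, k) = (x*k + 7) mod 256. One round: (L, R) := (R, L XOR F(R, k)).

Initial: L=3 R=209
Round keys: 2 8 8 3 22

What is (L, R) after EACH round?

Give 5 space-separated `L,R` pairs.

Answer: 209,170 170,134 134,157 157,88 88,10

Derivation:
Round 1 (k=2): L=209 R=170
Round 2 (k=8): L=170 R=134
Round 3 (k=8): L=134 R=157
Round 4 (k=3): L=157 R=88
Round 5 (k=22): L=88 R=10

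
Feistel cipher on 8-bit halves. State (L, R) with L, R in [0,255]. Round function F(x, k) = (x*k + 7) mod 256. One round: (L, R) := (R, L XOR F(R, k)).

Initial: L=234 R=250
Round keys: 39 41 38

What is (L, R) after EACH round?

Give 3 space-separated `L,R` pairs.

Round 1 (k=39): L=250 R=247
Round 2 (k=41): L=247 R=108
Round 3 (k=38): L=108 R=248

Answer: 250,247 247,108 108,248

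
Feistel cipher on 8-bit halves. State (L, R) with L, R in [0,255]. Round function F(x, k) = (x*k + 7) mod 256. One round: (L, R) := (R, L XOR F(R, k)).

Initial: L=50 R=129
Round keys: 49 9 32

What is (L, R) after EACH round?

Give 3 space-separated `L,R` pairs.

Round 1 (k=49): L=129 R=138
Round 2 (k=9): L=138 R=96
Round 3 (k=32): L=96 R=141

Answer: 129,138 138,96 96,141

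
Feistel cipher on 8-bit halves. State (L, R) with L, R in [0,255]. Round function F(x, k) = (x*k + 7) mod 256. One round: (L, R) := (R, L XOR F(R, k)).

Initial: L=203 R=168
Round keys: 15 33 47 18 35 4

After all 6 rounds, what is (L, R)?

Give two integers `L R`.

Answer: 115 7

Derivation:
Round 1 (k=15): L=168 R=20
Round 2 (k=33): L=20 R=51
Round 3 (k=47): L=51 R=112
Round 4 (k=18): L=112 R=212
Round 5 (k=35): L=212 R=115
Round 6 (k=4): L=115 R=7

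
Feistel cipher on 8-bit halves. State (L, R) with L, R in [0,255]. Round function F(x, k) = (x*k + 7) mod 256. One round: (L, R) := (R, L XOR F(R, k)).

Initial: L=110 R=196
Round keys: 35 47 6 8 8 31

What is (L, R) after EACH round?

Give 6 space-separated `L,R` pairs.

Round 1 (k=35): L=196 R=189
Round 2 (k=47): L=189 R=126
Round 3 (k=6): L=126 R=70
Round 4 (k=8): L=70 R=73
Round 5 (k=8): L=73 R=9
Round 6 (k=31): L=9 R=87

Answer: 196,189 189,126 126,70 70,73 73,9 9,87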